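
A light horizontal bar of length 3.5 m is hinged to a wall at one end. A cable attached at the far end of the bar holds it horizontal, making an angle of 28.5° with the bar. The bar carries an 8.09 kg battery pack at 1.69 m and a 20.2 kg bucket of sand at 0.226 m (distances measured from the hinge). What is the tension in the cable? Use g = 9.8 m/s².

Choose the hinge as the axis so the unknown hinge reaction has zero arm there.
Battery pack: 8.09 × 9.8 = 79.28 N down at 1.69 m → arm 1.69 m, τ = 79.28 × 1.69 = 134 N·m clockwise.
Bucket of sand: 20.2 × 9.8 = 198 N down at 0.226 m → arm 0.226 m, τ = 198 × 0.226 = 44.75 N·m clockwise.
Total clockwise load moment = 178.8 N·m.
The cable tension T acts at 3.5 m; only its component perpendicular to the bar, T sinθ, produces torque. sin 28.5° = 0.4772.
For rotational equilibrium, T × 3.5 × 0.4772 = 178.8, so T = 178.8 / 1.67 = 107 N.

T ≈ 107 N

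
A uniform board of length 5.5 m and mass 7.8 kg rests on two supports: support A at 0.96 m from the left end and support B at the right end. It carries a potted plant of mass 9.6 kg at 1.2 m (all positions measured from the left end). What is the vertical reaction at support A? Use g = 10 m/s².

Choose support B as the axis so its reaction then has zero moment arm.
Beam weight: 7.8 × 10 = 78 N down at 2.75 m → arm 2.75 m, τ = 78 × 2.75 = 214.5 N·m counterclockwise.
Potted plant: 9.6 × 10 = 96 N down at 1.2 m → arm 4.3 m, τ = 96 × 4.3 = 412.8 N·m counterclockwise.
Net load moment about support B = 627.3 N·m counterclockwise.
Reaction R at support A is upward at 0.96 m, arm 4.54 m → moment R × 4.54 clockwise.
For rotational equilibrium, R × 4.54 = 627.3, so R = 138 N.

R_A ≈ 138 N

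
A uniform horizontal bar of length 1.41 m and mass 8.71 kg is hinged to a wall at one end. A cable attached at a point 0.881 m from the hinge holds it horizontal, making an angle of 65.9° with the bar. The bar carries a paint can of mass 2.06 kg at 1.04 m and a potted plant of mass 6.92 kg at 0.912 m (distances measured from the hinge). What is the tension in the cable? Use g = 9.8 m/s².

Sum moments about the hinge (the unknown hinge reaction has zero arm there).
Beam weight: 8.71 × 9.8 = 85.36 N down at 0.705 m → arm 0.705 m, τ = 85.36 × 0.705 = 60.18 N·m clockwise.
Paint can: 2.06 × 9.8 = 20.19 N down at 1.04 m → arm 1.04 m, τ = 20.19 × 1.04 = 21 N·m clockwise.
Potted plant: 6.92 × 9.8 = 67.82 N down at 0.912 m → arm 0.912 m, τ = 67.82 × 0.912 = 61.85 N·m clockwise.
Total clockwise load moment = 143 N·m.
The cable tension T acts at 0.881 m; only its component perpendicular to the bar, T sinθ, produces torque. sin 65.9° = 0.9128.
Στ = 0 ⇒ T × 0.881 × 0.9128 = 143 ⇒ T = 143 / 0.8042 = 178 N.

T ≈ 178 N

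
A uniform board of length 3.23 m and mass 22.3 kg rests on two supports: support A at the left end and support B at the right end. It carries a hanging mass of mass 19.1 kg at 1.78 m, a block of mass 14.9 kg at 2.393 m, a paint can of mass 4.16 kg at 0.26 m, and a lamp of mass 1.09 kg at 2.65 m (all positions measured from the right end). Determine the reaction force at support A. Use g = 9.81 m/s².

About support B:
Beam weight: 22.3 × 9.81 = 218.8 N down at 1.615 m → arm 1.615 m, τ = 218.8 × 1.615 = 353.4 N·m counterclockwise.
Hanging mass: 19.1 × 9.81 = 187.4 N down at 1.78 m → arm 1.78 m, τ = 187.4 × 1.78 = 333.6 N·m counterclockwise.
Block: 14.9 × 9.81 = 146.2 N down at 2.393 m → arm 2.393 m, τ = 146.2 × 2.393 = 349.9 N·m counterclockwise.
Paint can: 4.16 × 9.81 = 40.81 N down at 0.26 m → arm 0.26 m, τ = 40.81 × 0.26 = 10.61 N·m counterclockwise.
Lamp: 1.09 × 9.81 = 10.69 N down at 2.65 m → arm 2.65 m, τ = 10.69 × 2.65 = 28.33 N·m counterclockwise.
Net load moment about support B = 1076 N·m counterclockwise.
Reaction R at support A is upward at 3.23 m, arm 3.23 m → moment R × 3.23 clockwise.
For rotational equilibrium, R × 3.23 = 1076, so R = 333 N.

R_A ≈ 333 N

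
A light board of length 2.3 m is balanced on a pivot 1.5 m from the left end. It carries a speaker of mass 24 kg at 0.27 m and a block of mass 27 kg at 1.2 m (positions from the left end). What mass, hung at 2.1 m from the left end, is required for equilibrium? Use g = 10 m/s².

About the pivot (at 1.5 m from the left end):
Speaker: 24 × 10 = 240 N down at 0.27 m → arm 1.23 m, τ = 240 × 1.23 = 295.2 N·m counterclockwise.
Block: 27 × 10 = 270 N down at 1.2 m → arm 0.3 m, τ = 270 × 0.3 = 81 N·m counterclockwise.
Net moment of known loads = 376.2 N·m counterclockwise.
An unknown mass m at 2.1 m has arm 0.6 m; its moment is m·g·0.6 clockwise.
Setting net torque to zero: m × 10 × 0.6 = 376.2 → m = 376.2 / (10 × 0.6) = 62.7 kg.

m ≈ 62.7 kg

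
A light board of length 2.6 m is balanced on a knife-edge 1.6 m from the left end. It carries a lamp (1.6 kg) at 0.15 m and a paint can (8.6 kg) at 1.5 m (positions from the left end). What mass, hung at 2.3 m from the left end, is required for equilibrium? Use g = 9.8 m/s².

Choose the knife-edge (at 1.6 m from the left end) as the axis so the support reaction has zero arm there.
Lamp: 1.6 × 9.8 = 15.68 N down at 0.15 m → arm 1.45 m, τ = 15.68 × 1.45 = 22.74 N·m counterclockwise.
Paint can: 8.6 × 9.8 = 84.28 N down at 1.5 m → arm 0.1 m, τ = 84.28 × 0.1 = 8.428 N·m counterclockwise.
Net moment of known loads = 31.17 N·m counterclockwise.
An unknown mass m at 2.3 m has arm 0.7 m; its moment is m·g·0.7 clockwise.
Στ = 0 ⇒ m × 9.8 × 0.7 = 31.17 ⇒ m = 31.17 / (9.8 × 0.7) = 4.54 kg.

m ≈ 4.54 kg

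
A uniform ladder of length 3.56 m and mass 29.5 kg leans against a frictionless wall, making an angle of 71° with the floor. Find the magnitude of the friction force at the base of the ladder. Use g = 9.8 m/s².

f ≈ 49.8 N

Choose the foot of the ladder as the axis so the floor normal and friction both act there and drop out.
Ladder weight 29.5×9.8 = 289.1 N acts at 1.78 m along the ladder; its horizontal arm is 1.78·cos71° = 0.5795 m → τ = 167.5 N·m clockwise.
Wall normal N acts horizontally at the top; its moment arm is the height L sinθ = 3.56·sin71° = 3.366 m, counterclockwise.
Setting net torque to zero: N × 3.366 = 167.5 → N = 49.8 N.
ΣFx = 0: friction at the foot balances the wall's push, so f = N_wall = 49.8 N.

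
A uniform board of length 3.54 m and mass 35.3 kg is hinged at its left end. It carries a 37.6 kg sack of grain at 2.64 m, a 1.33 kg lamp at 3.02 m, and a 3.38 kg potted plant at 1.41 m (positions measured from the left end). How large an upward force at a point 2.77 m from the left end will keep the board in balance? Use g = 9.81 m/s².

F ≈ 604 N

Sum moments about the left end (the unknown pivot reaction has zero arm there).
Beam weight: 35.3 × 9.81 = 346.3 N down at 1.77 m → arm 1.77 m, τ = 346.3 × 1.77 = 613 N·m clockwise.
Sack of grain: 37.6 × 9.81 = 368.9 N down at 2.64 m → arm 2.64 m, τ = 368.9 × 2.64 = 973.9 N·m clockwise.
Lamp: 1.33 × 9.81 = 13.05 N down at 3.02 m → arm 3.02 m, τ = 13.05 × 3.02 = 39.41 N·m clockwise.
Potted plant: 3.38 × 9.81 = 33.16 N down at 1.41 m → arm 1.41 m, τ = 33.16 × 1.41 = 46.76 N·m clockwise.
Net moment of the loads = 1673 N·m clockwise.
The upward force F acts at a point 2.77 m from the left end, arm 2.77 m, giving F × 2.77 counterclockwise.
Balancing moments: F × 2.77 = 1673, giving F = 1673 / 2.77 = 604 N.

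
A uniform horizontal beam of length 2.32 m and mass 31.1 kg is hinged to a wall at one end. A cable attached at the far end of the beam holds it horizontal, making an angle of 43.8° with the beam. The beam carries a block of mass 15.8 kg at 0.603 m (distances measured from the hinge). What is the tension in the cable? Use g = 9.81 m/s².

T ≈ 279 N

Choose the hinge as the axis so the unknown hinge reaction has zero arm there.
Beam weight: 31.1 × 9.81 = 305.1 N down at 1.16 m → arm 1.16 m, τ = 305.1 × 1.16 = 353.9 N·m clockwise.
Block: 15.8 × 9.81 = 155 N down at 0.603 m → arm 0.603 m, τ = 155 × 0.603 = 93.47 N·m clockwise.
Total clockwise load moment = 447.4 N·m.
The cable tension T acts at 2.32 m; only its component perpendicular to the beam, T sinθ, produces torque. sin 43.8° = 0.6921.
Στ = 0 ⇒ T × 2.32 × 0.6921 = 447.4 ⇒ T = 447.4 / 1.606 = 279 N.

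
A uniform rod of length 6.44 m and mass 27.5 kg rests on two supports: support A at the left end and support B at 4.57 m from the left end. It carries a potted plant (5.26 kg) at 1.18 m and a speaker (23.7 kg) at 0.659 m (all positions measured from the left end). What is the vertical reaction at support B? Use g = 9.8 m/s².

Take moments about support A.
Beam weight: 27.5 × 9.8 = 269.5 N down at 3.22 m → arm 3.22 m, τ = 269.5 × 3.22 = 867.8 N·m clockwise.
Potted plant: 5.26 × 9.8 = 51.55 N down at 1.18 m → arm 1.18 m, τ = 51.55 × 1.18 = 60.83 N·m clockwise.
Speaker: 23.7 × 9.8 = 232.3 N down at 0.659 m → arm 0.659 m, τ = 232.3 × 0.659 = 153.1 N·m clockwise.
Net load moment about support A = 1082 N·m clockwise.
Reaction R at support B is upward at 4.57 m, arm 4.57 m → moment R × 4.57 counterclockwise.
For rotational equilibrium, R × 4.57 = 1082, so R = 237 N.

R_B ≈ 237 N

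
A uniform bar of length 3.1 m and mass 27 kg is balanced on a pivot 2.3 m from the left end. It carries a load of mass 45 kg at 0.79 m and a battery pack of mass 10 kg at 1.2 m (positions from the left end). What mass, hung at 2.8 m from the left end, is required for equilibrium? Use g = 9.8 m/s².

Choose the pivot (at 2.3 m from the left end) as the axis so the support reaction has zero arm there.
Beam weight: 27 × 9.8 = 264.6 N down at 1.55 m → arm 0.75 m, τ = 264.6 × 0.75 = 198.5 N·m counterclockwise.
Load: 45 × 9.8 = 441 N down at 0.79 m → arm 1.51 m, τ = 441 × 1.51 = 665.9 N·m counterclockwise.
Battery pack: 10 × 9.8 = 98 N down at 1.2 m → arm 1.1 m, τ = 98 × 1.1 = 107.8 N·m counterclockwise.
Net moment of known loads = 972.2 N·m counterclockwise.
An unknown mass m at 2.8 m has arm 0.5 m; its moment is m·g·0.5 clockwise.
Setting net torque to zero: m × 9.8 × 0.5 = 972.2 → m = 972.2 / (9.8 × 0.5) = 198 kg.

m ≈ 198 kg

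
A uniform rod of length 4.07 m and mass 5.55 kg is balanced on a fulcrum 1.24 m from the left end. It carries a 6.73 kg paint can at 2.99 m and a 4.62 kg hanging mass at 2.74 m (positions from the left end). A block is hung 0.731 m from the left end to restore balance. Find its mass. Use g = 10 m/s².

Take moments about the fulcrum (at 1.24 m from the left end).
Beam weight: 5.55 × 10 = 55.5 N down at 2.035 m → arm 0.795 m, τ = 55.5 × 0.795 = 44.12 N·m clockwise.
Paint can: 6.73 × 10 = 67.3 N down at 2.99 m → arm 1.75 m, τ = 67.3 × 1.75 = 117.8 N·m clockwise.
Hanging mass: 4.62 × 10 = 46.2 N down at 2.74 m → arm 1.5 m, τ = 46.2 × 1.5 = 69.3 N·m clockwise.
Net moment of known loads = 231.2 N·m clockwise.
An unknown mass m at 0.731 m has arm 0.509 m; its moment is m·g·0.509 counterclockwise.
For rotational equilibrium, m × 10 × 0.509 = 231.2, so m = 231.2 / (10 × 0.509) = 45.4 kg.

m ≈ 45.4 kg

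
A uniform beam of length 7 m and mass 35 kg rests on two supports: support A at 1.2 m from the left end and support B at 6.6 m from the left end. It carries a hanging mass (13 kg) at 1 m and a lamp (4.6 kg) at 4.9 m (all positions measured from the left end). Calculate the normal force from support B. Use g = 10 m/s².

Take moments about support A.
Beam weight: 35 × 10 = 350 N down at 3.5 m → arm 2.3 m, τ = 350 × 2.3 = 805 N·m clockwise.
Hanging mass: 13 × 10 = 130 N down at 1 m → arm 0.2 m, τ = 130 × 0.2 = 26 N·m counterclockwise.
Lamp: 4.6 × 10 = 46 N down at 4.9 m → arm 3.7 m, τ = 46 × 3.7 = 170.2 N·m clockwise.
Net load moment about support A = 949.2 N·m clockwise.
Reaction R at support B is upward at 6.6 m, arm 5.4 m → moment R × 5.4 counterclockwise.
For rotational equilibrium, R × 5.4 = 949.2, so R = 176 N.

R_B ≈ 176 N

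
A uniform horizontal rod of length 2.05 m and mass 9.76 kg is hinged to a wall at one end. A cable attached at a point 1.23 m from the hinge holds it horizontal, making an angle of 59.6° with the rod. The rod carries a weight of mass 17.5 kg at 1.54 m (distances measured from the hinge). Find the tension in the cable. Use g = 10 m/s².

T ≈ 348 N

Choose the hinge as the axis so the unknown hinge reaction has zero arm there.
Beam weight: 9.76 × 10 = 97.6 N down at 1.025 m → arm 1.025 m, τ = 97.6 × 1.025 = 100 N·m clockwise.
Weight: 17.5 × 10 = 175 N down at 1.54 m → arm 1.54 m, τ = 175 × 1.54 = 269.5 N·m clockwise.
Total clockwise load moment = 369.5 N·m.
The cable tension T acts at 1.23 m; only its component perpendicular to the rod, T sinθ, produces torque. sin 59.6° = 0.8625.
Setting net torque to zero: T × 1.23 × 0.8625 = 369.5 → T = 369.5 / 1.061 = 348 N.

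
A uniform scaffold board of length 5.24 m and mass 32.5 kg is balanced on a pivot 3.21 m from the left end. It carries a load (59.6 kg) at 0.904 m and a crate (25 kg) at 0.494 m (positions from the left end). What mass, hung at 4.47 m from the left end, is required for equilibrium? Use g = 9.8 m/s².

m ≈ 178 kg

Sum moments about the pivot (at 3.21 m from the left end) (the support reaction has zero arm there).
Beam weight: 32.5 × 9.8 = 318.5 N down at 2.62 m → arm 0.59 m, τ = 318.5 × 0.59 = 187.9 N·m counterclockwise.
Load: 59.6 × 9.8 = 584.1 N down at 0.904 m → arm 2.306 m, τ = 584.1 × 2.306 = 1347 N·m counterclockwise.
Crate: 25 × 9.8 = 245 N down at 0.494 m → arm 2.716 m, τ = 245 × 2.716 = 665.4 N·m counterclockwise.
Net moment of known loads = 2200 N·m counterclockwise.
An unknown mass m at 4.47 m has arm 1.26 m; its moment is m·g·1.26 clockwise.
Στ = 0 ⇒ m × 9.8 × 1.26 = 2200 ⇒ m = 2200 / (9.8 × 1.26) = 178 kg.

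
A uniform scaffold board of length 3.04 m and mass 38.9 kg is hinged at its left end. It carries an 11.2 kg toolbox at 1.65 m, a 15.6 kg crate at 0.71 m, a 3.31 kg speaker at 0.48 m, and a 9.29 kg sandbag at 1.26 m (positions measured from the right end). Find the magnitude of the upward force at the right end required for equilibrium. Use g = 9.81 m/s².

Taking torques about the left end:
Beam weight: 38.9 × 9.81 = 381.6 N down at 1.52 m → arm 1.52 m, τ = 381.6 × 1.52 = 580 N·m clockwise.
Toolbox: 11.2 × 9.81 = 109.9 N down at 1.65 m → arm 1.39 m, τ = 109.9 × 1.39 = 152.8 N·m clockwise.
Crate: 15.6 × 9.81 = 153 N down at 0.71 m → arm 2.33 m, τ = 153 × 2.33 = 356.5 N·m clockwise.
Speaker: 3.31 × 9.81 = 32.47 N down at 0.48 m → arm 2.56 m, τ = 32.47 × 2.56 = 83.12 N·m clockwise.
Sandbag: 9.29 × 9.81 = 91.13 N down at 1.26 m → arm 1.78 m, τ = 91.13 × 1.78 = 162.2 N·m clockwise.
Net moment of the loads = 1335 N·m clockwise.
The upward force F acts at the right end, arm 3.04 m, giving F × 3.04 counterclockwise.
For rotational equilibrium, F × 3.04 = 1335, so F = 1335 / 3.04 = 439 N.

F ≈ 439 N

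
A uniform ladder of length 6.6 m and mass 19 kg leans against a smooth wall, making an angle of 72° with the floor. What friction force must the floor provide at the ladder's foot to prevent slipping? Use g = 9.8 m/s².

Choose the foot of the ladder as the axis so the floor normal and friction both act there and drop out.
Ladder weight 19×9.8 = 186.2 N acts at 3.3 m along the ladder; its horizontal arm is 3.3·cos72° = 1.02 m → τ = 189.9 N·m clockwise.
Wall normal N acts horizontally at the top; its moment arm is the height L sinθ = 6.6·sin72° = 6.277 m, counterclockwise.
Στ = 0 ⇒ N × 6.277 = 189.9 ⇒ N = 30.3 N.
ΣFx = 0: friction at the foot balances the wall's push, so f = N_wall = 30.3 N.

f ≈ 30.3 N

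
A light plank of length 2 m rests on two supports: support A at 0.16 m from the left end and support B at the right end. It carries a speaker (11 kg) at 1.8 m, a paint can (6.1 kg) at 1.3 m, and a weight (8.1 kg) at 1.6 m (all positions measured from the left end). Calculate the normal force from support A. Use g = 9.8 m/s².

Choose support B as the axis so its reaction then has zero moment arm.
Speaker: 11 × 9.8 = 107.8 N down at 1.8 m → arm 0.2 m, τ = 107.8 × 0.2 = 21.56 N·m counterclockwise.
Paint can: 6.1 × 9.8 = 59.78 N down at 1.3 m → arm 0.7 m, τ = 59.78 × 0.7 = 41.85 N·m counterclockwise.
Weight: 8.1 × 9.8 = 79.38 N down at 1.6 m → arm 0.4 m, τ = 79.38 × 0.4 = 31.75 N·m counterclockwise.
Net load moment about support B = 95.16 N·m counterclockwise.
Reaction R at support A is upward at 0.16 m, arm 1.84 m → moment R × 1.84 clockwise.
For rotational equilibrium, R × 1.84 = 95.16, so R = 51.7 N.

R_A ≈ 51.7 N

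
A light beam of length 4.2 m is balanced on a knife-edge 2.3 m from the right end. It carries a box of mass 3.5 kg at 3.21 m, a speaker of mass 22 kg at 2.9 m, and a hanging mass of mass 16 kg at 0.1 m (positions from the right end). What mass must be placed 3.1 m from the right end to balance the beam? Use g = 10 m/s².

m ≈ 23.5 kg

Taking torques about the knife-edge (at 2.3 m from the right end):
Box: 3.5 × 10 = 35 N down at 3.21 m → arm 0.91 m, τ = 35 × 0.91 = 31.85 N·m counterclockwise.
Speaker: 22 × 10 = 220 N down at 2.9 m → arm 0.6 m, τ = 220 × 0.6 = 132 N·m counterclockwise.
Hanging mass: 16 × 10 = 160 N down at 0.1 m → arm 2.2 m, τ = 160 × 2.2 = 352 N·m clockwise.
Net moment of known loads = 188.2 N·m clockwise.
An unknown mass m at 3.1 m has arm 0.8 m; its moment is m·g·0.8 counterclockwise.
Στ = 0 ⇒ m × 10 × 0.8 = 188.2 ⇒ m = 188.2 / (10 × 0.8) = 23.5 kg.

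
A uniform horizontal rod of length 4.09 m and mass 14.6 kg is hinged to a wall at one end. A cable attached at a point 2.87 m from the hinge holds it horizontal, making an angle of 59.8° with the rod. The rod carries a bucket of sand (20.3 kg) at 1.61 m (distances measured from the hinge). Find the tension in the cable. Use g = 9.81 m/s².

T ≈ 247 N

About the hinge:
Beam weight: 14.6 × 9.81 = 143.2 N down at 2.045 m → arm 2.045 m, τ = 143.2 × 2.045 = 292.8 N·m clockwise.
Bucket of sand: 20.3 × 9.81 = 199.1 N down at 1.61 m → arm 1.61 m, τ = 199.1 × 1.61 = 320.6 N·m clockwise.
Total clockwise load moment = 613.4 N·m.
The cable tension T acts at 2.87 m; only its component perpendicular to the rod, T sinθ, produces torque. sin 59.8° = 0.8643.
Στ = 0 ⇒ T × 2.87 × 0.8643 = 613.4 ⇒ T = 613.4 / 2.481 = 247 N.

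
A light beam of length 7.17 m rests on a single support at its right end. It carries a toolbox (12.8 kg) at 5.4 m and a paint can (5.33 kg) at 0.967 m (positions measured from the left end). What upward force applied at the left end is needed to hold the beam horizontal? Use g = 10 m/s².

About the right end:
Toolbox: 12.8 × 10 = 128 N down at 5.4 m → arm 1.77 m, τ = 128 × 1.77 = 226.6 N·m counterclockwise.
Paint can: 5.33 × 10 = 53.3 N down at 0.967 m → arm 6.203 m, τ = 53.3 × 6.203 = 330.6 N·m counterclockwise.
Net moment of the loads = 557.2 N·m counterclockwise.
The upward force F acts at the left end, arm 7.17 m, giving F × 7.17 clockwise.
Στ = 0 ⇒ F × 7.17 = 557.2 ⇒ F = 557.2 / 7.17 = 77.7 N.

F ≈ 77.7 N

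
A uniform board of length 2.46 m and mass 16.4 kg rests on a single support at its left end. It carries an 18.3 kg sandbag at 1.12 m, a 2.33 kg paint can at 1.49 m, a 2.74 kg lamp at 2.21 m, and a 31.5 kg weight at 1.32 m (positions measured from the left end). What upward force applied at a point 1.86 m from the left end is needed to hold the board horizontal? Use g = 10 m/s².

F ≈ 493 N

Take moments about the left end.
Beam weight: 16.4 × 10 = 164 N down at 1.23 m → arm 1.23 m, τ = 164 × 1.23 = 201.7 N·m clockwise.
Sandbag: 18.3 × 10 = 183 N down at 1.12 m → arm 1.12 m, τ = 183 × 1.12 = 205 N·m clockwise.
Paint can: 2.33 × 10 = 23.3 N down at 1.49 m → arm 1.49 m, τ = 23.3 × 1.49 = 34.72 N·m clockwise.
Lamp: 2.74 × 10 = 27.4 N down at 2.21 m → arm 2.21 m, τ = 27.4 × 2.21 = 60.55 N·m clockwise.
Weight: 31.5 × 10 = 315 N down at 1.32 m → arm 1.32 m, τ = 315 × 1.32 = 415.8 N·m clockwise.
Net moment of the loads = 917.8 N·m clockwise.
The upward force F acts at a point 1.86 m from the left end, arm 1.86 m, giving F × 1.86 counterclockwise.
Στ = 0 ⇒ F × 1.86 = 917.8 ⇒ F = 917.8 / 1.86 = 493 N.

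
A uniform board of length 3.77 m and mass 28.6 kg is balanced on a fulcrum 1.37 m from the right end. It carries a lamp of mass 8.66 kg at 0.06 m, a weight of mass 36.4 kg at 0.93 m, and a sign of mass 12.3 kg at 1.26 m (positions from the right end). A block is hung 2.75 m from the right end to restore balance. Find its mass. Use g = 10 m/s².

Take moments about the fulcrum (at 1.37 m from the right end).
Beam weight: 28.6 × 10 = 286 N down at 1.885 m → arm 0.515 m, τ = 286 × 0.515 = 147.3 N·m counterclockwise.
Lamp: 8.66 × 10 = 86.6 N down at 0.06 m → arm 1.31 m, τ = 86.6 × 1.31 = 113.4 N·m clockwise.
Weight: 36.4 × 10 = 364 N down at 0.93 m → arm 0.44 m, τ = 364 × 0.44 = 160.2 N·m clockwise.
Sign: 12.3 × 10 = 123 N down at 1.26 m → arm 0.11 m, τ = 123 × 0.11 = 13.53 N·m clockwise.
Net moment of known loads = 139.8 N·m clockwise.
An unknown mass m at 2.75 m has arm 1.38 m; its moment is m·g·1.38 counterclockwise.
Setting net torque to zero: m × 10 × 1.38 = 139.8 → m = 139.8 / (10 × 1.38) = 10.1 kg.

m ≈ 10.1 kg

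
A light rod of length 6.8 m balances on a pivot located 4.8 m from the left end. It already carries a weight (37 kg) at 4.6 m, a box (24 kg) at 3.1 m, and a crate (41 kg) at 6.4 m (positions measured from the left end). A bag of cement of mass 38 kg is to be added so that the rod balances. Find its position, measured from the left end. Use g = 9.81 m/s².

Sum moments about the pivot (at 4.8 m from the left end) (the support reaction has zero arm there).
Weight: 37 × 9.81 = 363 N down at 4.6 m → arm 0.2 m, τ = 363 × 0.2 = 72.6 N·m counterclockwise.
Box: 24 × 9.81 = 235.4 N down at 3.1 m → arm 1.7 m, τ = 235.4 × 1.7 = 400.2 N·m counterclockwise.
Crate: 41 × 9.81 = 402.2 N down at 6.4 m → arm 1.6 m, τ = 402.2 × 1.6 = 643.5 N·m clockwise.
Net moment of existing loads = 170.7 N·m clockwise.
The bag of cement weighs 38 × 9.81 = 372.8 N and must supply an equal counterclockwise moment, so its lever arm about the pivot is 170.7 / 372.8 = 0.458 m.
That puts it at 4.8 − 0.458 = 4.34 m from the left end.

x ≈ 4.34 m from the left end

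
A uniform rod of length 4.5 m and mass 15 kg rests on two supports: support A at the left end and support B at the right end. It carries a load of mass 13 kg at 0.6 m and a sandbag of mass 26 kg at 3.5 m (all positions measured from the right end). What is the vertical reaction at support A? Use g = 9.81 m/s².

R_A ≈ 289 N

Take moments about support B.
Beam weight: 15 × 9.81 = 147.2 N down at 2.25 m → arm 2.25 m, τ = 147.2 × 2.25 = 331.2 N·m counterclockwise.
Load: 13 × 9.81 = 127.5 N down at 0.6 m → arm 0.6 m, τ = 127.5 × 0.6 = 76.5 N·m counterclockwise.
Sandbag: 26 × 9.81 = 255.1 N down at 3.5 m → arm 3.5 m, τ = 255.1 × 3.5 = 892.9 N·m counterclockwise.
Net load moment about support B = 1301 N·m counterclockwise.
Reaction R at support A is upward at 4.5 m, arm 4.5 m → moment R × 4.5 clockwise.
For rotational equilibrium, R × 4.5 = 1301, so R = 289 N.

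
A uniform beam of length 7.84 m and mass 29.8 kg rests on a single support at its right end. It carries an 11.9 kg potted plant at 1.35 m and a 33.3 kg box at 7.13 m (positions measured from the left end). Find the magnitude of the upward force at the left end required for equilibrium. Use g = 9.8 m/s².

Choose the right end as the axis so the unknown pivot reaction has zero arm there.
Beam weight: 29.8 × 9.8 = 292 N down at 3.92 m → arm 3.92 m, τ = 292 × 3.92 = 1145 N·m counterclockwise.
Potted plant: 11.9 × 9.8 = 116.6 N down at 1.35 m → arm 6.49 m, τ = 116.6 × 6.49 = 756.7 N·m counterclockwise.
Box: 33.3 × 9.8 = 326.3 N down at 7.13 m → arm 0.71 m, τ = 326.3 × 0.71 = 231.7 N·m counterclockwise.
Net moment of the loads = 2133 N·m counterclockwise.
The upward force F acts at the left end, arm 7.84 m, giving F × 7.84 clockwise.
Balancing moments: F × 7.84 = 2133, giving F = 2133 / 7.84 = 272 N.

F ≈ 272 N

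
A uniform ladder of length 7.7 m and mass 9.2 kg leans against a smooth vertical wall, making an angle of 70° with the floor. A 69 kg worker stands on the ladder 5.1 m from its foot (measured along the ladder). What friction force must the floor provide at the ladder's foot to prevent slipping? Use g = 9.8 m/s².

Choose the foot of the ladder as the axis so the floor normal and friction both act there and drop out.
Ladder weight 9.2×9.8 = 90.16 N acts at 3.85 m along the ladder; its horizontal arm is 3.85·cos70° = 1.317 m → τ = 118.7 N·m clockwise.
Worker: 69×9.8 = 676.2 N at 5.1 m → arm 1.744 m → τ = 1179 N·m clockwise.
Wall normal N acts horizontally at the top; its moment arm is the height L sinθ = 7.7·sin70° = 7.236 m, counterclockwise.
Balancing moments: N × 7.236 = 1298, giving N = 179 N.
ΣFx = 0: friction at the foot balances the wall's push, so f = N_wall = 179 N.

f ≈ 179 N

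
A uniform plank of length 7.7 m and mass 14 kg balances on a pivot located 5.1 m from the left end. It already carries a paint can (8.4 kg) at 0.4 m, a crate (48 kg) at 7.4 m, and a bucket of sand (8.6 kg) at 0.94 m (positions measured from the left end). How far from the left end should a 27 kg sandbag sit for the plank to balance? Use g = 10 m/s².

x ≈ 4.45 m from the left end

Sum moments about the pivot (at 5.1 m from the left end) (the support reaction has zero arm there).
Beam weight: 14 × 10 = 140 N down at 3.85 m → arm 1.25 m, τ = 140 × 1.25 = 175 N·m counterclockwise.
Paint can: 8.4 × 10 = 84 N down at 0.4 m → arm 4.7 m, τ = 84 × 4.7 = 394.8 N·m counterclockwise.
Crate: 48 × 10 = 480 N down at 7.4 m → arm 2.3 m, τ = 480 × 2.3 = 1104 N·m clockwise.
Bucket of sand: 8.6 × 10 = 86 N down at 0.94 m → arm 4.16 m, τ = 86 × 4.16 = 357.8 N·m counterclockwise.
Net moment of existing loads = 176.4 N·m clockwise.
The sandbag weighs 27 × 10 = 270 N and must supply an equal counterclockwise moment, so its lever arm about the pivot is 176.4 / 270 = 0.653 m.
That puts it at 5.1 − 0.653 = 4.45 m from the left end.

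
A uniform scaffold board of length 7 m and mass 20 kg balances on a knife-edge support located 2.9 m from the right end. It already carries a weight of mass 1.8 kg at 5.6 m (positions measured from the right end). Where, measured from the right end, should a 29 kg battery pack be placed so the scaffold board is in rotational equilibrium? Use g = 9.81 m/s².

Choose the knife-edge support (at 2.9 m from the right end) as the axis so the support reaction has zero arm there.
Beam weight: 20 × 9.81 = 196.2 N down at 3.5 m → arm 0.6 m, τ = 196.2 × 0.6 = 117.7 N·m counterclockwise.
Weight: 1.8 × 9.81 = 17.66 N down at 5.6 m → arm 2.7 m, τ = 17.66 × 2.7 = 47.68 N·m counterclockwise.
Net moment of existing loads = 165.4 N·m counterclockwise.
The battery pack weighs 29 × 9.81 = 284.5 N and must supply an equal clockwise moment, so its lever arm about the knife-edge support is 165.4 / 284.5 = 0.581 m.
That puts it at 2.9 − 0.581 = 2.32 m from the right end.

x ≈ 2.32 m from the right end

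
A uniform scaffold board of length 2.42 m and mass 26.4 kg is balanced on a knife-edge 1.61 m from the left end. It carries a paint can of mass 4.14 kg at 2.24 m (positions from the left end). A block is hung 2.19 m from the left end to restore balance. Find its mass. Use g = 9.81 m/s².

Take moments about the knife-edge (at 1.61 m from the left end).
Beam weight: 26.4 × 9.81 = 259 N down at 1.21 m → arm 0.4 m, τ = 259 × 0.4 = 103.6 N·m counterclockwise.
Paint can: 4.14 × 9.81 = 40.61 N down at 2.24 m → arm 0.63 m, τ = 40.61 × 0.63 = 25.58 N·m clockwise.
Net moment of known loads = 78.02 N·m counterclockwise.
An unknown mass m at 2.19 m has arm 0.58 m; its moment is m·g·0.58 clockwise.
Στ = 0 ⇒ m × 9.81 × 0.58 = 78.02 ⇒ m = 78.02 / (9.81 × 0.58) = 13.7 kg.

m ≈ 13.7 kg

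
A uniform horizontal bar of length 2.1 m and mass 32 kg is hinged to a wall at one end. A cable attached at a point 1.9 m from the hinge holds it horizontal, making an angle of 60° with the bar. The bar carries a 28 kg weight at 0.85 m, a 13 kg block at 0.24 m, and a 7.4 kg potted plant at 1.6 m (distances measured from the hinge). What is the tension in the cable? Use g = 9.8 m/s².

T ≈ 431 N

Choose the hinge as the axis so the unknown hinge reaction has zero arm there.
Beam weight: 32 × 9.8 = 313.6 N down at 1.05 m → arm 1.05 m, τ = 313.6 × 1.05 = 329.3 N·m clockwise.
Weight: 28 × 9.8 = 274.4 N down at 0.85 m → arm 0.85 m, τ = 274.4 × 0.85 = 233.2 N·m clockwise.
Block: 13 × 9.8 = 127.4 N down at 0.24 m → arm 0.24 m, τ = 127.4 × 0.24 = 30.58 N·m clockwise.
Potted plant: 7.4 × 9.8 = 72.52 N down at 1.6 m → arm 1.6 m, τ = 72.52 × 1.6 = 116 N·m clockwise.
Total clockwise load moment = 709.1 N·m.
The cable tension T acts at 1.9 m; only its component perpendicular to the bar, T sinθ, produces torque. sin 60° = 0.866.
Setting net torque to zero: T × 1.9 × 0.866 = 709.1 → T = 709.1 / 1.645 = 431 N.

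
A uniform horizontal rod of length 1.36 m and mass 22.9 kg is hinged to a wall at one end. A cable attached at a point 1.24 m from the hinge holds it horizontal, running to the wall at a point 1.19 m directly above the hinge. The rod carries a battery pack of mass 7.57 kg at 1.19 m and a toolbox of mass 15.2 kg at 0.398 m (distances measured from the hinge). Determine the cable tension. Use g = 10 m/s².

T ≈ 357 N

Choose the hinge as the axis so the unknown hinge reaction has zero arm there.
Beam weight: 22.9 × 10 = 229 N down at 0.68 m → arm 0.68 m, τ = 229 × 0.68 = 155.7 N·m clockwise.
Battery pack: 7.57 × 10 = 75.7 N down at 1.19 m → arm 1.19 m, τ = 75.7 × 1.19 = 90.08 N·m clockwise.
Toolbox: 15.2 × 10 = 152 N down at 0.398 m → arm 0.398 m, τ = 152 × 0.398 = 60.5 N·m clockwise.
Total clockwise load moment = 306.3 N·m.
The cable tension T acts at 1.24 m; only its component perpendicular to the rod, T sinθ, produces torque. sinθ = h/√(h²+d²) = 1.19/√(1.19²+1.24²) = 0.6924.
Balancing moments: T × 1.24 × 0.6924 = 306.3, giving T = 306.3 / 0.8586 = 357 N.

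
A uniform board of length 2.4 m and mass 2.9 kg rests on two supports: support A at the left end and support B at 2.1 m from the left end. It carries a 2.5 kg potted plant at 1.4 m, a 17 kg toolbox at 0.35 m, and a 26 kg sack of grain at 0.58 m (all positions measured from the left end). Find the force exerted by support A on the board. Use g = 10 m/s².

R_A ≈ 351 N

Taking torques about support B:
Beam weight: 2.9 × 10 = 29 N down at 1.2 m → arm 0.9 m, τ = 29 × 0.9 = 26.1 N·m counterclockwise.
Potted plant: 2.5 × 10 = 25 N down at 1.4 m → arm 0.7 m, τ = 25 × 0.7 = 17.5 N·m counterclockwise.
Toolbox: 17 × 10 = 170 N down at 0.35 m → arm 1.75 m, τ = 170 × 1.75 = 297.5 N·m counterclockwise.
Sack of grain: 26 × 10 = 260 N down at 0.58 m → arm 1.52 m, τ = 260 × 1.52 = 395.2 N·m counterclockwise.
Net load moment about support B = 736.3 N·m counterclockwise.
Reaction R at support A is upward at 0 m, arm 2.1 m → moment R × 2.1 clockwise.
Στ = 0 ⇒ R × 2.1 = 736.3 ⇒ R = 351 N.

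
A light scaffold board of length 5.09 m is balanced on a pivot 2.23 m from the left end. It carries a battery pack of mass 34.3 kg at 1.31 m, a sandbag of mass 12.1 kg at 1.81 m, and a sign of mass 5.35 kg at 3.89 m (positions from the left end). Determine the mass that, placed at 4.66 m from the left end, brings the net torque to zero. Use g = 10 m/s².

Choose the pivot (at 2.23 m from the left end) as the axis so the support reaction has zero arm there.
Battery pack: 34.3 × 10 = 343 N down at 1.31 m → arm 0.92 m, τ = 343 × 0.92 = 315.6 N·m counterclockwise.
Sandbag: 12.1 × 10 = 121 N down at 1.81 m → arm 0.42 m, τ = 121 × 0.42 = 50.82 N·m counterclockwise.
Sign: 5.35 × 10 = 53.5 N down at 3.89 m → arm 1.66 m, τ = 53.5 × 1.66 = 88.81 N·m clockwise.
Net moment of known loads = 277.6 N·m counterclockwise.
An unknown mass m at 4.66 m has arm 2.43 m; its moment is m·g·2.43 clockwise.
Setting net torque to zero: m × 10 × 2.43 = 277.6 → m = 277.6 / (10 × 2.43) = 11.4 kg.

m ≈ 11.4 kg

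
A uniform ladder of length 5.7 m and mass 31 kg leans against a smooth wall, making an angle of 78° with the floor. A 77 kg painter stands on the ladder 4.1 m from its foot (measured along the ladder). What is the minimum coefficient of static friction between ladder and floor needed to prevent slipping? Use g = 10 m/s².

μ_min ≈ 0.14

Sum moments about the foot of the ladder (the floor normal and friction both act there and drop out).
Ladder weight 31×10 = 310 N acts at 2.85 m along the ladder; its horizontal arm is 2.85·cos78° = 0.5925 m → τ = 183.7 N·m clockwise.
Painter: 77×10 = 770 N at 4.1 m → arm 0.8524 m → τ = 656.3 N·m clockwise.
Wall normal N acts horizontally at the top; its moment arm is the height L sinθ = 5.7·sin78° = 5.575 m, counterclockwise.
Setting net torque to zero: N × 5.575 = 840 → N = 150.7 N.
ΣFx = 0 ⇒ f = N_wall = 150.7 N. ΣFy = 0 ⇒ N_floor = 1080 N.
μ_min = f / N_floor = 150.7 / 1080 = 0.14.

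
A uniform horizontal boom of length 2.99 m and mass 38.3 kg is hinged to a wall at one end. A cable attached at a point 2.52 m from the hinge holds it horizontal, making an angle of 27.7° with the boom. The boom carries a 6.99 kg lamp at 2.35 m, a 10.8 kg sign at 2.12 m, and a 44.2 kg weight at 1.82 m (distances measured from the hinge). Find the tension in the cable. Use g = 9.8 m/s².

T ≈ 1480 N

Take moments about the hinge.
Beam weight: 38.3 × 9.8 = 375.3 N down at 1.495 m → arm 1.495 m, τ = 375.3 × 1.495 = 561.1 N·m clockwise.
Lamp: 6.99 × 9.8 = 68.5 N down at 2.35 m → arm 2.35 m, τ = 68.5 × 2.35 = 161 N·m clockwise.
Sign: 10.8 × 9.8 = 105.8 N down at 2.12 m → arm 2.12 m, τ = 105.8 × 2.12 = 224.3 N·m clockwise.
Weight: 44.2 × 9.8 = 433.2 N down at 1.82 m → arm 1.82 m, τ = 433.2 × 1.82 = 788.4 N·m clockwise.
Total clockwise load moment = 1735 N·m.
The cable tension T acts at 2.52 m; only its component perpendicular to the boom, T sinθ, produces torque. sin 27.7° = 0.4648.
Balancing moments: T × 2.52 × 0.4648 = 1735, giving T = 1735 / 1.171 = 1480 N.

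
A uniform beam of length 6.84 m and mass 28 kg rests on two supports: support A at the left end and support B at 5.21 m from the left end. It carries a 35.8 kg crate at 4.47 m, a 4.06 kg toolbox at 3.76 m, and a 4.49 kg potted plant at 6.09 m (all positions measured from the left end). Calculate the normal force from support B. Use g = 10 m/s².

R_B ≈ 573 N

Sum moments about support A (its reaction then has zero moment arm).
Beam weight: 28 × 10 = 280 N down at 3.42 m → arm 3.42 m, τ = 280 × 3.42 = 957.6 N·m clockwise.
Crate: 35.8 × 10 = 358 N down at 4.47 m → arm 4.47 m, τ = 358 × 4.47 = 1600 N·m clockwise.
Toolbox: 4.06 × 10 = 40.6 N down at 3.76 m → arm 3.76 m, τ = 40.6 × 3.76 = 152.7 N·m clockwise.
Potted plant: 4.49 × 10 = 44.9 N down at 6.09 m → arm 6.09 m, τ = 44.9 × 6.09 = 273.4 N·m clockwise.
Net load moment about support A = 2984 N·m clockwise.
Reaction R at support B is upward at 5.21 m, arm 5.21 m → moment R × 5.21 counterclockwise.
Setting net torque to zero: R × 5.21 = 2984 → R = 573 N.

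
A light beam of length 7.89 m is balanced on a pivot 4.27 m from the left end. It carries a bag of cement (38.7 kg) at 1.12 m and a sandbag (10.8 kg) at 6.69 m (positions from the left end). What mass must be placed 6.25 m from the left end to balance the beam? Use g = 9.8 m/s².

m ≈ 48.4 kg

Choose the pivot (at 4.27 m from the left end) as the axis so the support reaction has zero arm there.
Bag of cement: 38.7 × 9.8 = 379.3 N down at 1.12 m → arm 3.15 m, τ = 379.3 × 3.15 = 1195 N·m counterclockwise.
Sandbag: 10.8 × 9.8 = 105.8 N down at 6.69 m → arm 2.42 m, τ = 105.8 × 2.42 = 256 N·m clockwise.
Net moment of known loads = 939 N·m counterclockwise.
An unknown mass m at 6.25 m has arm 1.98 m; its moment is m·g·1.98 clockwise.
Balancing moments: m × 9.8 × 1.98 = 939, giving m = 939 / (9.8 × 1.98) = 48.4 kg.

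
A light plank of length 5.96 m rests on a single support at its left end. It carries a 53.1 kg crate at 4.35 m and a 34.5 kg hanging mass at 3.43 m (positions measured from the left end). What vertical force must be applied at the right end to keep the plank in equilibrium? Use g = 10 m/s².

F ≈ 586 N

About the left end:
Crate: 53.1 × 10 = 531 N down at 4.35 m → arm 4.35 m, τ = 531 × 4.35 = 2310 N·m clockwise.
Hanging mass: 34.5 × 10 = 345 N down at 3.43 m → arm 3.43 m, τ = 345 × 3.43 = 1183 N·m clockwise.
Net moment of the loads = 3493 N·m clockwise.
The upward force F acts at the right end, arm 5.96 m, giving F × 5.96 counterclockwise.
Balancing moments: F × 5.96 = 3493, giving F = 3493 / 5.96 = 586 N.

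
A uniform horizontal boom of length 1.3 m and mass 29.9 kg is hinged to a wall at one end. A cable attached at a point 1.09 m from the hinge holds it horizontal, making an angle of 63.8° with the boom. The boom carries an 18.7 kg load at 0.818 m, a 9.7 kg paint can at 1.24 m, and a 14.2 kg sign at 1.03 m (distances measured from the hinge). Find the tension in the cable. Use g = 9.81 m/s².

T ≈ 616 N

Taking torques about the hinge:
Beam weight: 29.9 × 9.81 = 293.3 N down at 0.65 m → arm 0.65 m, τ = 293.3 × 0.65 = 190.6 N·m clockwise.
Load: 18.7 × 9.81 = 183.4 N down at 0.818 m → arm 0.818 m, τ = 183.4 × 0.818 = 150 N·m clockwise.
Paint can: 9.7 × 9.81 = 95.16 N down at 1.24 m → arm 1.24 m, τ = 95.16 × 1.24 = 118 N·m clockwise.
Sign: 14.2 × 9.81 = 139.3 N down at 1.03 m → arm 1.03 m, τ = 139.3 × 1.03 = 143.5 N·m clockwise.
Total clockwise load moment = 602.1 N·m.
The cable tension T acts at 1.09 m; only its component perpendicular to the boom, T sinθ, produces torque. sin 63.8° = 0.8973.
Balancing moments: T × 1.09 × 0.8973 = 602.1, giving T = 602.1 / 0.9781 = 616 N.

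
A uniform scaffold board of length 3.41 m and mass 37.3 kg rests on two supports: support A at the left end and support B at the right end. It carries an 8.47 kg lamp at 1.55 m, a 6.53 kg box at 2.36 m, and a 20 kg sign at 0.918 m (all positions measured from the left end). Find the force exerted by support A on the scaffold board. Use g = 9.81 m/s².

About support B:
Beam weight: 37.3 × 9.81 = 365.9 N down at 1.705 m → arm 1.705 m, τ = 365.9 × 1.705 = 623.9 N·m counterclockwise.
Lamp: 8.47 × 9.81 = 83.09 N down at 1.55 m → arm 1.86 m, τ = 83.09 × 1.86 = 154.5 N·m counterclockwise.
Box: 6.53 × 9.81 = 64.06 N down at 2.36 m → arm 1.05 m, τ = 64.06 × 1.05 = 67.26 N·m counterclockwise.
Sign: 20 × 9.81 = 196.2 N down at 0.918 m → arm 2.492 m, τ = 196.2 × 2.492 = 488.9 N·m counterclockwise.
Net load moment about support B = 1335 N·m counterclockwise.
Reaction R at support A is upward at 0 m, arm 3.41 m → moment R × 3.41 clockwise.
Setting net torque to zero: R × 3.41 = 1335 → R = 391 N.

R_A ≈ 391 N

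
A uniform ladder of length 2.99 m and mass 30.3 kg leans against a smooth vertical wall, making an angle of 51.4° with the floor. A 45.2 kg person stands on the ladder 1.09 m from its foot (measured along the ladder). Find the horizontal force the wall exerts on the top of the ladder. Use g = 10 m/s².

Sum moments about the foot of the ladder (the floor normal and friction both act there and drop out).
Ladder weight 30.3×10 = 303 N acts at 1.495 m along the ladder; its horizontal arm is 1.495·cos51.4° = 0.9327 m → τ = 282.6 N·m clockwise.
Person: 45.2×10 = 452 N at 1.09 m → arm 0.68 m → τ = 307.4 N·m clockwise.
Wall normal N acts horizontally at the top; its moment arm is the height L sinθ = 2.99·sin51.4° = 2.337 m, counterclockwise.
Στ = 0 ⇒ N × 2.337 = 590 ⇒ N = 252 N.

N_wall ≈ 252 N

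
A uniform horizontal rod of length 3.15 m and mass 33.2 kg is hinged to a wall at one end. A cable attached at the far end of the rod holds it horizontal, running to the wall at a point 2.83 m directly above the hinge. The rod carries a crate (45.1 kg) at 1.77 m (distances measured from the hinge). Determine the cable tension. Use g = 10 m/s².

Choose the hinge as the axis so the unknown hinge reaction has zero arm there.
Beam weight: 33.2 × 10 = 332 N down at 1.575 m → arm 1.575 m, τ = 332 × 1.575 = 522.9 N·m clockwise.
Crate: 45.1 × 10 = 451 N down at 1.77 m → arm 1.77 m, τ = 451 × 1.77 = 798.3 N·m clockwise.
Total clockwise load moment = 1321 N·m.
The cable tension T acts at 3.15 m; only its component perpendicular to the rod, T sinθ, produces torque. sinθ = h/√(h²+d²) = 2.83/√(2.83²+3.15²) = 0.6683.
Balancing moments: T × 3.15 × 0.6683 = 1321, giving T = 1321 / 2.105 = 628 N.

T ≈ 628 N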